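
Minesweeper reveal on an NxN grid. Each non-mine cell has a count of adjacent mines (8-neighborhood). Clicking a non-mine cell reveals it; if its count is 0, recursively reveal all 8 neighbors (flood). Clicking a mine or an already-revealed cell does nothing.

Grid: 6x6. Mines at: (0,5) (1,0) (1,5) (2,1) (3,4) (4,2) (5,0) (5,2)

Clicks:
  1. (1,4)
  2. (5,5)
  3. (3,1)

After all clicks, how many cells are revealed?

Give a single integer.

Answer: 8

Derivation:
Click 1 (1,4) count=2: revealed 1 new [(1,4)] -> total=1
Click 2 (5,5) count=0: revealed 6 new [(4,3) (4,4) (4,5) (5,3) (5,4) (5,5)] -> total=7
Click 3 (3,1) count=2: revealed 1 new [(3,1)] -> total=8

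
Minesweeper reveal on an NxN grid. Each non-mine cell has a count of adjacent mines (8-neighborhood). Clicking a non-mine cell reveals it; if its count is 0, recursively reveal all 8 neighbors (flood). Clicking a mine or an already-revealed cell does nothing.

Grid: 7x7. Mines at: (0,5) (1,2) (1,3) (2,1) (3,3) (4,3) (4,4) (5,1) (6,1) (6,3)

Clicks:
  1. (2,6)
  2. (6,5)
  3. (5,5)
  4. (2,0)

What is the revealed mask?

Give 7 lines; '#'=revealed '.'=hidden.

Answer: .......
....###
#...###
....###
.....##
....###
....###

Derivation:
Click 1 (2,6) count=0: revealed 17 new [(1,4) (1,5) (1,6) (2,4) (2,5) (2,6) (3,4) (3,5) (3,6) (4,5) (4,6) (5,4) (5,5) (5,6) (6,4) (6,5) (6,6)] -> total=17
Click 2 (6,5) count=0: revealed 0 new [(none)] -> total=17
Click 3 (5,5) count=1: revealed 0 new [(none)] -> total=17
Click 4 (2,0) count=1: revealed 1 new [(2,0)] -> total=18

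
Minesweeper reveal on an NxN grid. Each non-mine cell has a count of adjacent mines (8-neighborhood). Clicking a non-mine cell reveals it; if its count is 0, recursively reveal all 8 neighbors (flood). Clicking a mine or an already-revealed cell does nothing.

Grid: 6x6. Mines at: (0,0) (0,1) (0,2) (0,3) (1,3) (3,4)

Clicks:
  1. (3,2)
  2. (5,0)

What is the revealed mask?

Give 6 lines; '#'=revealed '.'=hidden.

Click 1 (3,2) count=0: revealed 23 new [(1,0) (1,1) (1,2) (2,0) (2,1) (2,2) (2,3) (3,0) (3,1) (3,2) (3,3) (4,0) (4,1) (4,2) (4,3) (4,4) (4,5) (5,0) (5,1) (5,2) (5,3) (5,4) (5,5)] -> total=23
Click 2 (5,0) count=0: revealed 0 new [(none)] -> total=23

Answer: ......
###...
####..
####..
######
######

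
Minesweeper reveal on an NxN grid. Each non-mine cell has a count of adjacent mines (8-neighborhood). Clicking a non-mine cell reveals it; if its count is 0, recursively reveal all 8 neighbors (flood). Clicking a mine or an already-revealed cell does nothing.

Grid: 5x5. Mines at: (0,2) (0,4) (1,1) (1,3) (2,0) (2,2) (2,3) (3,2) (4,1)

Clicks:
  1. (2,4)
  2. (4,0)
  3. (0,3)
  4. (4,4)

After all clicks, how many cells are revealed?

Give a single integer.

Answer: 7

Derivation:
Click 1 (2,4) count=2: revealed 1 new [(2,4)] -> total=1
Click 2 (4,0) count=1: revealed 1 new [(4,0)] -> total=2
Click 3 (0,3) count=3: revealed 1 new [(0,3)] -> total=3
Click 4 (4,4) count=0: revealed 4 new [(3,3) (3,4) (4,3) (4,4)] -> total=7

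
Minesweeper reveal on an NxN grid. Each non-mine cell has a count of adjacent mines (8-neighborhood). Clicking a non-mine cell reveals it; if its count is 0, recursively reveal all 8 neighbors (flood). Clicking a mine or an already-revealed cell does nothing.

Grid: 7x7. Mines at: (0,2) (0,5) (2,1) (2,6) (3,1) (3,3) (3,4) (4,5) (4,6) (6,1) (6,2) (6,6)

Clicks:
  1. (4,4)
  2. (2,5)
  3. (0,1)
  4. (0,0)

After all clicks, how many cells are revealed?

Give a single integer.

Click 1 (4,4) count=3: revealed 1 new [(4,4)] -> total=1
Click 2 (2,5) count=2: revealed 1 new [(2,5)] -> total=2
Click 3 (0,1) count=1: revealed 1 new [(0,1)] -> total=3
Click 4 (0,0) count=0: revealed 3 new [(0,0) (1,0) (1,1)] -> total=6

Answer: 6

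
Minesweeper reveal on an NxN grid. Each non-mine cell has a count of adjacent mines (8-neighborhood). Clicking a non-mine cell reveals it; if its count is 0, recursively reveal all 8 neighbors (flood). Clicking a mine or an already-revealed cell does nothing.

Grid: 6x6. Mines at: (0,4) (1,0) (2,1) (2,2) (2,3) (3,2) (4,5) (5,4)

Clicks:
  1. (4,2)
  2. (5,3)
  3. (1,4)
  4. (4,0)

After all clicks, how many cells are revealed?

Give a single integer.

Click 1 (4,2) count=1: revealed 1 new [(4,2)] -> total=1
Click 2 (5,3) count=1: revealed 1 new [(5,3)] -> total=2
Click 3 (1,4) count=2: revealed 1 new [(1,4)] -> total=3
Click 4 (4,0) count=0: revealed 8 new [(3,0) (3,1) (4,0) (4,1) (4,3) (5,0) (5,1) (5,2)] -> total=11

Answer: 11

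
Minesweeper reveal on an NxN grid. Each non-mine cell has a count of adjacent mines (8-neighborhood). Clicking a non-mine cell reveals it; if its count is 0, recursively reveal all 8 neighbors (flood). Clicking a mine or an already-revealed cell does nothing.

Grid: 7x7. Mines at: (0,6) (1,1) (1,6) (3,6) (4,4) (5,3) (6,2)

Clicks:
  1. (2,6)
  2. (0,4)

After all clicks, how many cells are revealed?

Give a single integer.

Click 1 (2,6) count=2: revealed 1 new [(2,6)] -> total=1
Click 2 (0,4) count=0: revealed 29 new [(0,2) (0,3) (0,4) (0,5) (1,2) (1,3) (1,4) (1,5) (2,0) (2,1) (2,2) (2,3) (2,4) (2,5) (3,0) (3,1) (3,2) (3,3) (3,4) (3,5) (4,0) (4,1) (4,2) (4,3) (5,0) (5,1) (5,2) (6,0) (6,1)] -> total=30

Answer: 30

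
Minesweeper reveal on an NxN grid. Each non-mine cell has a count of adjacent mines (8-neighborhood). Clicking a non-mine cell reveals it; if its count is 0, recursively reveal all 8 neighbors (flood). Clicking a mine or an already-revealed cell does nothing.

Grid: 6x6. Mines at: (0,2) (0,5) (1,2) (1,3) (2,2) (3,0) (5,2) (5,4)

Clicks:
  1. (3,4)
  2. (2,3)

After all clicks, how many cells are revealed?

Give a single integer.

Answer: 11

Derivation:
Click 1 (3,4) count=0: revealed 11 new [(1,4) (1,5) (2,3) (2,4) (2,5) (3,3) (3,4) (3,5) (4,3) (4,4) (4,5)] -> total=11
Click 2 (2,3) count=3: revealed 0 new [(none)] -> total=11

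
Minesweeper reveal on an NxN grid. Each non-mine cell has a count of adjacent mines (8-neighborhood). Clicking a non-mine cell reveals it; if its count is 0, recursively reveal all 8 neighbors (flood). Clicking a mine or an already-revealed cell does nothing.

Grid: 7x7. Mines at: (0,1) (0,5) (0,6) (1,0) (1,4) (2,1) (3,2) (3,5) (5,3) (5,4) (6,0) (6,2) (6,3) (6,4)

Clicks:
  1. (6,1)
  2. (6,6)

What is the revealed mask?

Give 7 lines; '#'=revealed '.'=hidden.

Answer: .......
.......
.......
.......
.....##
.....##
.#...##

Derivation:
Click 1 (6,1) count=2: revealed 1 new [(6,1)] -> total=1
Click 2 (6,6) count=0: revealed 6 new [(4,5) (4,6) (5,5) (5,6) (6,5) (6,6)] -> total=7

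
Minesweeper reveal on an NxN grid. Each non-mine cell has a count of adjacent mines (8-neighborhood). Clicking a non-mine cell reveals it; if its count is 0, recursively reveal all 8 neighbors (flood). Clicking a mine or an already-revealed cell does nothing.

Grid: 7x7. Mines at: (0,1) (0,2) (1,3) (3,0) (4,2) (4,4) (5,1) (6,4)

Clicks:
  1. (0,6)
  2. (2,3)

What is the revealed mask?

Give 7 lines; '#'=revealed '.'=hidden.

Click 1 (0,6) count=0: revealed 18 new [(0,4) (0,5) (0,6) (1,4) (1,5) (1,6) (2,4) (2,5) (2,6) (3,4) (3,5) (3,6) (4,5) (4,6) (5,5) (5,6) (6,5) (6,6)] -> total=18
Click 2 (2,3) count=1: revealed 1 new [(2,3)] -> total=19

Answer: ....###
....###
...####
....###
.....##
.....##
.....##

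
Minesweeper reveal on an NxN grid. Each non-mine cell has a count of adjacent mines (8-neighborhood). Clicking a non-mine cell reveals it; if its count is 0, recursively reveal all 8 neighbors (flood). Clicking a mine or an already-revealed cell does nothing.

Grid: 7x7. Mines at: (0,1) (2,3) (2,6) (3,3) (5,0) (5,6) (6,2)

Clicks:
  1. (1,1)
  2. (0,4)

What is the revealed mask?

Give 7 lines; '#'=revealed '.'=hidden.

Click 1 (1,1) count=1: revealed 1 new [(1,1)] -> total=1
Click 2 (0,4) count=0: revealed 10 new [(0,2) (0,3) (0,4) (0,5) (0,6) (1,2) (1,3) (1,4) (1,5) (1,6)] -> total=11

Answer: ..#####
.######
.......
.......
.......
.......
.......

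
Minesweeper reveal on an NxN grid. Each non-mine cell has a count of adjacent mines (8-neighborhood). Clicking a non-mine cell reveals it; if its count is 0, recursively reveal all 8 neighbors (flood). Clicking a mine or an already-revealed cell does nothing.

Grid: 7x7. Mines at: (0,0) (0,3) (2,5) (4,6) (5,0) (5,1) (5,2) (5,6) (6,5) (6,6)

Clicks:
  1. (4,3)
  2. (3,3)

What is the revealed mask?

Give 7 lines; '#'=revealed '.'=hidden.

Answer: .......
#####..
#####..
######.
######.
...###.
.......

Derivation:
Click 1 (4,3) count=1: revealed 1 new [(4,3)] -> total=1
Click 2 (3,3) count=0: revealed 24 new [(1,0) (1,1) (1,2) (1,3) (1,4) (2,0) (2,1) (2,2) (2,3) (2,4) (3,0) (3,1) (3,2) (3,3) (3,4) (3,5) (4,0) (4,1) (4,2) (4,4) (4,5) (5,3) (5,4) (5,5)] -> total=25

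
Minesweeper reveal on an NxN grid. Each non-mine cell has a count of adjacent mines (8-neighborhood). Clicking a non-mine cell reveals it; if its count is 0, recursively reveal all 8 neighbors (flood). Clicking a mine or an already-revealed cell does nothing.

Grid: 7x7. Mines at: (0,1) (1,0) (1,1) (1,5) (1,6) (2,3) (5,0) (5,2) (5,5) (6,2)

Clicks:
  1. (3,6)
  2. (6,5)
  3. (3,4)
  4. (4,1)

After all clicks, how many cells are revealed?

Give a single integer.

Click 1 (3,6) count=0: revealed 9 new [(2,4) (2,5) (2,6) (3,4) (3,5) (3,6) (4,4) (4,5) (4,6)] -> total=9
Click 2 (6,5) count=1: revealed 1 new [(6,5)] -> total=10
Click 3 (3,4) count=1: revealed 0 new [(none)] -> total=10
Click 4 (4,1) count=2: revealed 1 new [(4,1)] -> total=11

Answer: 11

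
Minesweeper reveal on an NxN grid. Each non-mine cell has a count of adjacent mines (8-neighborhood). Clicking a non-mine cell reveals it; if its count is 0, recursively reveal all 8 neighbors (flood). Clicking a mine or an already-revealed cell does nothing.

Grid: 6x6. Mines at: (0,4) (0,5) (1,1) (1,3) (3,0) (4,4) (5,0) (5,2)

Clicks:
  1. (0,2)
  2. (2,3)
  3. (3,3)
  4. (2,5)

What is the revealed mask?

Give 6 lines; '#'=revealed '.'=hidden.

Click 1 (0,2) count=2: revealed 1 new [(0,2)] -> total=1
Click 2 (2,3) count=1: revealed 1 new [(2,3)] -> total=2
Click 3 (3,3) count=1: revealed 1 new [(3,3)] -> total=3
Click 4 (2,5) count=0: revealed 6 new [(1,4) (1,5) (2,4) (2,5) (3,4) (3,5)] -> total=9

Answer: ..#...
....##
...###
...###
......
......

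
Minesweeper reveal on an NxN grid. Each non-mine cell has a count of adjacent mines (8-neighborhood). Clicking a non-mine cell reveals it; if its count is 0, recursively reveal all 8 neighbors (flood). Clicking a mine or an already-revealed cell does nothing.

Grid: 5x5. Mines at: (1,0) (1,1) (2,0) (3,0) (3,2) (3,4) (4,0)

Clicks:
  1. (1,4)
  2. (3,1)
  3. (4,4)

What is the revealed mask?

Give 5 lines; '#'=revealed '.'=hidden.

Click 1 (1,4) count=0: revealed 9 new [(0,2) (0,3) (0,4) (1,2) (1,3) (1,4) (2,2) (2,3) (2,4)] -> total=9
Click 2 (3,1) count=4: revealed 1 new [(3,1)] -> total=10
Click 3 (4,4) count=1: revealed 1 new [(4,4)] -> total=11

Answer: ..###
..###
..###
.#...
....#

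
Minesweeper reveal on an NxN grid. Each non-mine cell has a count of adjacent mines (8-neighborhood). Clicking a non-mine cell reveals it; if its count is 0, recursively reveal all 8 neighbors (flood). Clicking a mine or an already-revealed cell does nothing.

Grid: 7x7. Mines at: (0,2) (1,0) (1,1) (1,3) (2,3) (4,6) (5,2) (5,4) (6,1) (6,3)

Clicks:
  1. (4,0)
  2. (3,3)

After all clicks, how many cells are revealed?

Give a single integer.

Answer: 12

Derivation:
Click 1 (4,0) count=0: revealed 11 new [(2,0) (2,1) (2,2) (3,0) (3,1) (3,2) (4,0) (4,1) (4,2) (5,0) (5,1)] -> total=11
Click 2 (3,3) count=1: revealed 1 new [(3,3)] -> total=12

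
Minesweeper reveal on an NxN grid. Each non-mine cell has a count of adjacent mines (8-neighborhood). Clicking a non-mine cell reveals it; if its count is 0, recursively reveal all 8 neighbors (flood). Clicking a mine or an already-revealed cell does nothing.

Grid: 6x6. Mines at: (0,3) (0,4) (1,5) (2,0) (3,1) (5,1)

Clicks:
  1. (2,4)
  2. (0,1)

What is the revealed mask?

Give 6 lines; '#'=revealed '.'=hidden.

Answer: ###...
###...
....#.
......
......
......

Derivation:
Click 1 (2,4) count=1: revealed 1 new [(2,4)] -> total=1
Click 2 (0,1) count=0: revealed 6 new [(0,0) (0,1) (0,2) (1,0) (1,1) (1,2)] -> total=7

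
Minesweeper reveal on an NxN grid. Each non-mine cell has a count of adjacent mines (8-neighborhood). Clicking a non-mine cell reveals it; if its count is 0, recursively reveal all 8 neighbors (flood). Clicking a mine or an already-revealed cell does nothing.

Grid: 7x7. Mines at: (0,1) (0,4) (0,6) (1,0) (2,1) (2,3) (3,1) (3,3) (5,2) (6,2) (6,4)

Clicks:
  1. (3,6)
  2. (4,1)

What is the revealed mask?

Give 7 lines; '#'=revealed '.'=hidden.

Answer: .......
....###
....###
....###
.#..###
....###
.....##

Derivation:
Click 1 (3,6) count=0: revealed 17 new [(1,4) (1,5) (1,6) (2,4) (2,5) (2,6) (3,4) (3,5) (3,6) (4,4) (4,5) (4,6) (5,4) (5,5) (5,6) (6,5) (6,6)] -> total=17
Click 2 (4,1) count=2: revealed 1 new [(4,1)] -> total=18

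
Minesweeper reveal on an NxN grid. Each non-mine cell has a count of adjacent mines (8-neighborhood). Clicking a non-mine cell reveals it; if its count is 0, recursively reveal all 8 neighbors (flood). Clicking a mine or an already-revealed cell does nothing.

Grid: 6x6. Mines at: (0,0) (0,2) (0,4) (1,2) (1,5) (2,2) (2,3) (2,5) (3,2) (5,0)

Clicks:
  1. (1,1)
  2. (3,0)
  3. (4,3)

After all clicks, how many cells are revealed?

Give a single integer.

Answer: 9

Derivation:
Click 1 (1,1) count=4: revealed 1 new [(1,1)] -> total=1
Click 2 (3,0) count=0: revealed 7 new [(1,0) (2,0) (2,1) (3,0) (3,1) (4,0) (4,1)] -> total=8
Click 3 (4,3) count=1: revealed 1 new [(4,3)] -> total=9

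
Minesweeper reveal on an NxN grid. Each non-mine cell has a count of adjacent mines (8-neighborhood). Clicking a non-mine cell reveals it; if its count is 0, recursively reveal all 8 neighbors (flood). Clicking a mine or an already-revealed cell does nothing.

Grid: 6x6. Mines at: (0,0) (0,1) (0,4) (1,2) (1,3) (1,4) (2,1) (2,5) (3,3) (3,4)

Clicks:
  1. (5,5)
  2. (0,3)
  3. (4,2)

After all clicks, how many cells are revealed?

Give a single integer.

Answer: 16

Derivation:
Click 1 (5,5) count=0: revealed 15 new [(3,0) (3,1) (3,2) (4,0) (4,1) (4,2) (4,3) (4,4) (4,5) (5,0) (5,1) (5,2) (5,3) (5,4) (5,5)] -> total=15
Click 2 (0,3) count=4: revealed 1 new [(0,3)] -> total=16
Click 3 (4,2) count=1: revealed 0 new [(none)] -> total=16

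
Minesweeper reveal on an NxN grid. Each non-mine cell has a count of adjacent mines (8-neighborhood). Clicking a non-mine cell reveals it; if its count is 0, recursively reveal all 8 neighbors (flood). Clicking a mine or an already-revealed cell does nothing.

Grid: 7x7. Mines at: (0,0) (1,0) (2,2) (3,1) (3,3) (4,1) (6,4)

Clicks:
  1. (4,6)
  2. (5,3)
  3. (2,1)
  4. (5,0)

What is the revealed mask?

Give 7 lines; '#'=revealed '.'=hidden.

Click 1 (4,6) count=0: revealed 27 new [(0,1) (0,2) (0,3) (0,4) (0,5) (0,6) (1,1) (1,2) (1,3) (1,4) (1,5) (1,6) (2,3) (2,4) (2,5) (2,6) (3,4) (3,5) (3,6) (4,4) (4,5) (4,6) (5,4) (5,5) (5,6) (6,5) (6,6)] -> total=27
Click 2 (5,3) count=1: revealed 1 new [(5,3)] -> total=28
Click 3 (2,1) count=3: revealed 1 new [(2,1)] -> total=29
Click 4 (5,0) count=1: revealed 1 new [(5,0)] -> total=30

Answer: .######
.######
.#.####
....###
....###
#..####
.....##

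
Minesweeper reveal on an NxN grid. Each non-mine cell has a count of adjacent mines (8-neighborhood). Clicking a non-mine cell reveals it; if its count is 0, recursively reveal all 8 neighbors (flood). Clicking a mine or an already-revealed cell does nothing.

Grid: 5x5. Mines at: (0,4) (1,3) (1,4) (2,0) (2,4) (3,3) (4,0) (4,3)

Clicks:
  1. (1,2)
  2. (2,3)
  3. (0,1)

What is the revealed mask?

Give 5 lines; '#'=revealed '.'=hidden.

Answer: ###..
###..
...#.
.....
.....

Derivation:
Click 1 (1,2) count=1: revealed 1 new [(1,2)] -> total=1
Click 2 (2,3) count=4: revealed 1 new [(2,3)] -> total=2
Click 3 (0,1) count=0: revealed 5 new [(0,0) (0,1) (0,2) (1,0) (1,1)] -> total=7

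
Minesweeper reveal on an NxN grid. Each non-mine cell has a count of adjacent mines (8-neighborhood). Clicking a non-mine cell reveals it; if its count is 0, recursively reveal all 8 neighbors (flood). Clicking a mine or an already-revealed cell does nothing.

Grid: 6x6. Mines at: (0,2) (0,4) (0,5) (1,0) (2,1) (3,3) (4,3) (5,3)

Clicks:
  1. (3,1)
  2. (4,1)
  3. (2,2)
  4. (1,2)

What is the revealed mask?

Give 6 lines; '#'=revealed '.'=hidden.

Click 1 (3,1) count=1: revealed 1 new [(3,1)] -> total=1
Click 2 (4,1) count=0: revealed 8 new [(3,0) (3,2) (4,0) (4,1) (4,2) (5,0) (5,1) (5,2)] -> total=9
Click 3 (2,2) count=2: revealed 1 new [(2,2)] -> total=10
Click 4 (1,2) count=2: revealed 1 new [(1,2)] -> total=11

Answer: ......
..#...
..#...
###...
###...
###...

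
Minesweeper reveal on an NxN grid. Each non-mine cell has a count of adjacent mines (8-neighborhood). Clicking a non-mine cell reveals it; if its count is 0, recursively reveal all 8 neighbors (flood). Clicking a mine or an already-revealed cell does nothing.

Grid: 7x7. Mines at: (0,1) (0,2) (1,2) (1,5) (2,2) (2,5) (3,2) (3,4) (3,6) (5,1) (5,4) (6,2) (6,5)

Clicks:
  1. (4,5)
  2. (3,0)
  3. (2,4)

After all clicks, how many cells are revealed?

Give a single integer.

Answer: 10

Derivation:
Click 1 (4,5) count=3: revealed 1 new [(4,5)] -> total=1
Click 2 (3,0) count=0: revealed 8 new [(1,0) (1,1) (2,0) (2,1) (3,0) (3,1) (4,0) (4,1)] -> total=9
Click 3 (2,4) count=3: revealed 1 new [(2,4)] -> total=10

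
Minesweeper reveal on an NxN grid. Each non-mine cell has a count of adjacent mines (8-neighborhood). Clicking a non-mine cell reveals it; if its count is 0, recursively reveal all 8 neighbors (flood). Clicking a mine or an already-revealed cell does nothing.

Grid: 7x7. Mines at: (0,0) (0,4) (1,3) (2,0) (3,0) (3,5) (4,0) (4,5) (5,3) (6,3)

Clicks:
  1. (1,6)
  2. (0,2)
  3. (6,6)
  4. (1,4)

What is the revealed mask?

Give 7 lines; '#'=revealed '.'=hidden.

Answer: ..#..##
....###
.....##
.......
.......
....###
....###

Derivation:
Click 1 (1,6) count=0: revealed 6 new [(0,5) (0,6) (1,5) (1,6) (2,5) (2,6)] -> total=6
Click 2 (0,2) count=1: revealed 1 new [(0,2)] -> total=7
Click 3 (6,6) count=0: revealed 6 new [(5,4) (5,5) (5,6) (6,4) (6,5) (6,6)] -> total=13
Click 4 (1,4) count=2: revealed 1 new [(1,4)] -> total=14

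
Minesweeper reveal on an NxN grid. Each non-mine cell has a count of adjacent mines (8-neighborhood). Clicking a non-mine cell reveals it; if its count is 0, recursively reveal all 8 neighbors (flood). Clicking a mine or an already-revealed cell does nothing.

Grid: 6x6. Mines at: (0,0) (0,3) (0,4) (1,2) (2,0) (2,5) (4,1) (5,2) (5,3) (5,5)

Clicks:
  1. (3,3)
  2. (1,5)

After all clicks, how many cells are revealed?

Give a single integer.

Answer: 10

Derivation:
Click 1 (3,3) count=0: revealed 9 new [(2,2) (2,3) (2,4) (3,2) (3,3) (3,4) (4,2) (4,3) (4,4)] -> total=9
Click 2 (1,5) count=2: revealed 1 new [(1,5)] -> total=10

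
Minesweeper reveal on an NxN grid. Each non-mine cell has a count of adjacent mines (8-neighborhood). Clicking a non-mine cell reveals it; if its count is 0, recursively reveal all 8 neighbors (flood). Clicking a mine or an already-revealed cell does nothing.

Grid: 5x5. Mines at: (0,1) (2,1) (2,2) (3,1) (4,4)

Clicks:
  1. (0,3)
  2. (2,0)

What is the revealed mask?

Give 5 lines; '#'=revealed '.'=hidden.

Answer: ..###
..###
#..##
...##
.....

Derivation:
Click 1 (0,3) count=0: revealed 10 new [(0,2) (0,3) (0,4) (1,2) (1,3) (1,4) (2,3) (2,4) (3,3) (3,4)] -> total=10
Click 2 (2,0) count=2: revealed 1 new [(2,0)] -> total=11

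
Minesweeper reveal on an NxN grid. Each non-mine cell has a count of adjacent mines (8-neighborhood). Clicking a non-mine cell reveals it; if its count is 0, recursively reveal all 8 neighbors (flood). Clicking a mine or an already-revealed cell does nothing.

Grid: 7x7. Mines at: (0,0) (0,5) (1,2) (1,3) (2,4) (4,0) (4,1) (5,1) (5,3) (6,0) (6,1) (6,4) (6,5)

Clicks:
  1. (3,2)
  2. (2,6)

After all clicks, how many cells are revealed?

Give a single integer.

Click 1 (3,2) count=1: revealed 1 new [(3,2)] -> total=1
Click 2 (2,6) count=0: revealed 13 new [(1,5) (1,6) (2,5) (2,6) (3,4) (3,5) (3,6) (4,4) (4,5) (4,6) (5,4) (5,5) (5,6)] -> total=14

Answer: 14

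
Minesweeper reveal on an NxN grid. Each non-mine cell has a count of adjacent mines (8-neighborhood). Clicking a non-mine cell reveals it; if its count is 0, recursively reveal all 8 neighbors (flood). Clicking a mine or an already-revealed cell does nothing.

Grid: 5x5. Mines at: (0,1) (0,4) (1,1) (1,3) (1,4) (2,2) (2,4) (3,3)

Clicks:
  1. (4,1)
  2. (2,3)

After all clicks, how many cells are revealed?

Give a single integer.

Answer: 9

Derivation:
Click 1 (4,1) count=0: revealed 8 new [(2,0) (2,1) (3,0) (3,1) (3,2) (4,0) (4,1) (4,2)] -> total=8
Click 2 (2,3) count=5: revealed 1 new [(2,3)] -> total=9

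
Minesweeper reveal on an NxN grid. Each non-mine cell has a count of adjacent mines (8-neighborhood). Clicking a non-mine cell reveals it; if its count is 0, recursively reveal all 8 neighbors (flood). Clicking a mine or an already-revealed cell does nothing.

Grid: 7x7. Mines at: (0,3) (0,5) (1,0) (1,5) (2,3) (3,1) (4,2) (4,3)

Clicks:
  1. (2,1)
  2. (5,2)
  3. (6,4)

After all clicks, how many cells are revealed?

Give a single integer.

Answer: 26

Derivation:
Click 1 (2,1) count=2: revealed 1 new [(2,1)] -> total=1
Click 2 (5,2) count=2: revealed 1 new [(5,2)] -> total=2
Click 3 (6,4) count=0: revealed 24 new [(2,4) (2,5) (2,6) (3,4) (3,5) (3,6) (4,0) (4,1) (4,4) (4,5) (4,6) (5,0) (5,1) (5,3) (5,4) (5,5) (5,6) (6,0) (6,1) (6,2) (6,3) (6,4) (6,5) (6,6)] -> total=26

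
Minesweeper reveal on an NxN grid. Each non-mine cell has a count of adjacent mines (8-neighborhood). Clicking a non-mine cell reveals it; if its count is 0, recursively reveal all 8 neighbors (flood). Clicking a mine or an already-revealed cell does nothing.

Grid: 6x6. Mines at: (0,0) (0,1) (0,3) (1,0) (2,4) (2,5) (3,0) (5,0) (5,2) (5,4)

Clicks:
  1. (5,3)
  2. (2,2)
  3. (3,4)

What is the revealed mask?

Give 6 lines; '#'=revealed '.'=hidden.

Answer: ......
.###..
.###..
.####.
.###..
...#..

Derivation:
Click 1 (5,3) count=2: revealed 1 new [(5,3)] -> total=1
Click 2 (2,2) count=0: revealed 12 new [(1,1) (1,2) (1,3) (2,1) (2,2) (2,3) (3,1) (3,2) (3,3) (4,1) (4,2) (4,3)] -> total=13
Click 3 (3,4) count=2: revealed 1 new [(3,4)] -> total=14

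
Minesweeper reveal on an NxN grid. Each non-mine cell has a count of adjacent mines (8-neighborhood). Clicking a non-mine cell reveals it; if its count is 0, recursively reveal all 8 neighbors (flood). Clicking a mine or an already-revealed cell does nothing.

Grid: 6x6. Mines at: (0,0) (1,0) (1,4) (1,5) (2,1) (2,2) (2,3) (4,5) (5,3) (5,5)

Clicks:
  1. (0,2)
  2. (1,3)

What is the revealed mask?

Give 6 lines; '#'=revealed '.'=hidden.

Click 1 (0,2) count=0: revealed 6 new [(0,1) (0,2) (0,3) (1,1) (1,2) (1,3)] -> total=6
Click 2 (1,3) count=3: revealed 0 new [(none)] -> total=6

Answer: .###..
.###..
......
......
......
......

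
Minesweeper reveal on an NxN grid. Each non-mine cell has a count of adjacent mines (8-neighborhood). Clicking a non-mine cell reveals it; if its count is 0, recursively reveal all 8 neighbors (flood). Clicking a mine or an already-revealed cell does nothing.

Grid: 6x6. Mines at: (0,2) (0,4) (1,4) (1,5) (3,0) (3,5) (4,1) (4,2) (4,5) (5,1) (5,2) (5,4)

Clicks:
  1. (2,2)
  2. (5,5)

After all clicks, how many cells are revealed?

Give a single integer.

Answer: 10

Derivation:
Click 1 (2,2) count=0: revealed 9 new [(1,1) (1,2) (1,3) (2,1) (2,2) (2,3) (3,1) (3,2) (3,3)] -> total=9
Click 2 (5,5) count=2: revealed 1 new [(5,5)] -> total=10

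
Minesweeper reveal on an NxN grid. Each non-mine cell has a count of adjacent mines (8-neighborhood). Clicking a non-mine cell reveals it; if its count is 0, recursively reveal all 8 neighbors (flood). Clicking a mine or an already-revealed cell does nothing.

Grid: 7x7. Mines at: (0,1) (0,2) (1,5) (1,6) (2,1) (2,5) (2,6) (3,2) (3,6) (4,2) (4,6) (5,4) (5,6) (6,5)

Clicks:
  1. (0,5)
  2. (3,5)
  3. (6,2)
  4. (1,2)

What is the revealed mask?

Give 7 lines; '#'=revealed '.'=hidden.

Answer: .....#.
..#....
.......
##...#.
##.....
####...
####...

Derivation:
Click 1 (0,5) count=2: revealed 1 new [(0,5)] -> total=1
Click 2 (3,5) count=4: revealed 1 new [(3,5)] -> total=2
Click 3 (6,2) count=0: revealed 12 new [(3,0) (3,1) (4,0) (4,1) (5,0) (5,1) (5,2) (5,3) (6,0) (6,1) (6,2) (6,3)] -> total=14
Click 4 (1,2) count=3: revealed 1 new [(1,2)] -> total=15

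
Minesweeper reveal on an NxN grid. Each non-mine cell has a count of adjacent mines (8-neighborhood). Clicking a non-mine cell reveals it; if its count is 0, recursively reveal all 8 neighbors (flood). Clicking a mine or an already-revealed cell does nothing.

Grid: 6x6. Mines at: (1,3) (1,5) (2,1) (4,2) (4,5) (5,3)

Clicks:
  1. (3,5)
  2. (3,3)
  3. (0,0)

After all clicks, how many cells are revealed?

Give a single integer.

Click 1 (3,5) count=1: revealed 1 new [(3,5)] -> total=1
Click 2 (3,3) count=1: revealed 1 new [(3,3)] -> total=2
Click 3 (0,0) count=0: revealed 6 new [(0,0) (0,1) (0,2) (1,0) (1,1) (1,2)] -> total=8

Answer: 8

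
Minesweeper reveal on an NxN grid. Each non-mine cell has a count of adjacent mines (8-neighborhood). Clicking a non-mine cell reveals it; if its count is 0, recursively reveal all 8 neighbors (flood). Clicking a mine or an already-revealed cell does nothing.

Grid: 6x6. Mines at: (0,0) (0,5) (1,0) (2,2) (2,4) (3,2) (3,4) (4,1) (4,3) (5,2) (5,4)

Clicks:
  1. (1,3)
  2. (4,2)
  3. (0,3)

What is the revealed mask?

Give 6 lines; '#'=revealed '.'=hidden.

Answer: .####.
.####.
......
......
..#...
......

Derivation:
Click 1 (1,3) count=2: revealed 1 new [(1,3)] -> total=1
Click 2 (4,2) count=4: revealed 1 new [(4,2)] -> total=2
Click 3 (0,3) count=0: revealed 7 new [(0,1) (0,2) (0,3) (0,4) (1,1) (1,2) (1,4)] -> total=9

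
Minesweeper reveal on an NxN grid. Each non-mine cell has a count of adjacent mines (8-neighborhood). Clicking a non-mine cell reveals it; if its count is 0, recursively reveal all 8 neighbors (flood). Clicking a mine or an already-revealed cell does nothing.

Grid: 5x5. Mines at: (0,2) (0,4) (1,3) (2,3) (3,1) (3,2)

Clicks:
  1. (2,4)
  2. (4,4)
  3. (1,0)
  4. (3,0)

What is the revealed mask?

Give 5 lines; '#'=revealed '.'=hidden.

Answer: ##...
##...
##..#
#..##
...##

Derivation:
Click 1 (2,4) count=2: revealed 1 new [(2,4)] -> total=1
Click 2 (4,4) count=0: revealed 4 new [(3,3) (3,4) (4,3) (4,4)] -> total=5
Click 3 (1,0) count=0: revealed 6 new [(0,0) (0,1) (1,0) (1,1) (2,0) (2,1)] -> total=11
Click 4 (3,0) count=1: revealed 1 new [(3,0)] -> total=12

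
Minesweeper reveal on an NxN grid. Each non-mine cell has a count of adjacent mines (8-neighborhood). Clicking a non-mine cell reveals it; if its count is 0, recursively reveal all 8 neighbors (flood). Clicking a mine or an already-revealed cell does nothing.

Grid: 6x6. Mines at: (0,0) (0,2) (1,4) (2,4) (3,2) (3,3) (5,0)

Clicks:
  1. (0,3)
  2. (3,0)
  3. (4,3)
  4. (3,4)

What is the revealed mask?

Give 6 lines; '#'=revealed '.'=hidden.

Answer: ...#..
##....
##....
##..#.
##.#..
......

Derivation:
Click 1 (0,3) count=2: revealed 1 new [(0,3)] -> total=1
Click 2 (3,0) count=0: revealed 8 new [(1,0) (1,1) (2,0) (2,1) (3,0) (3,1) (4,0) (4,1)] -> total=9
Click 3 (4,3) count=2: revealed 1 new [(4,3)] -> total=10
Click 4 (3,4) count=2: revealed 1 new [(3,4)] -> total=11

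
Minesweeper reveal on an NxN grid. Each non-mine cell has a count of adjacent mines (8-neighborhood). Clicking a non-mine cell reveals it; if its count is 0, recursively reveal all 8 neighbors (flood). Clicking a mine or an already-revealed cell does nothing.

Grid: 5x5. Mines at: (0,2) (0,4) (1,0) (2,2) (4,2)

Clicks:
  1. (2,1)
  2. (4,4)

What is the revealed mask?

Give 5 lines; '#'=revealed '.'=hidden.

Answer: .....
...##
.#.##
...##
...##

Derivation:
Click 1 (2,1) count=2: revealed 1 new [(2,1)] -> total=1
Click 2 (4,4) count=0: revealed 8 new [(1,3) (1,4) (2,3) (2,4) (3,3) (3,4) (4,3) (4,4)] -> total=9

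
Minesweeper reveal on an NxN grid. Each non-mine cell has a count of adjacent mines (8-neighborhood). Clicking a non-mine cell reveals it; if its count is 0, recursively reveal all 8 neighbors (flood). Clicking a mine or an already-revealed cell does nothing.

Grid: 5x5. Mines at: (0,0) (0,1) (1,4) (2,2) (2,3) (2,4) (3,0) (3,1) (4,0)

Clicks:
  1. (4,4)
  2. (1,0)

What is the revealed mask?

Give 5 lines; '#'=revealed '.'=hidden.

Click 1 (4,4) count=0: revealed 6 new [(3,2) (3,3) (3,4) (4,2) (4,3) (4,4)] -> total=6
Click 2 (1,0) count=2: revealed 1 new [(1,0)] -> total=7

Answer: .....
#....
.....
..###
..###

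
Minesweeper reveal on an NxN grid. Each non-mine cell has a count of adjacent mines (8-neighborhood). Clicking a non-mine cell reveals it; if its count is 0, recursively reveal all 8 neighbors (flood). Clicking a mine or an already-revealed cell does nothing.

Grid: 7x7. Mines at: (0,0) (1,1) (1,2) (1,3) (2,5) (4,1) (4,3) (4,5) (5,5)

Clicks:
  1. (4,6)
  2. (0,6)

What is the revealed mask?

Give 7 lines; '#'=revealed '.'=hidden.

Answer: ....###
....###
.......
.......
......#
.......
.......

Derivation:
Click 1 (4,6) count=2: revealed 1 new [(4,6)] -> total=1
Click 2 (0,6) count=0: revealed 6 new [(0,4) (0,5) (0,6) (1,4) (1,5) (1,6)] -> total=7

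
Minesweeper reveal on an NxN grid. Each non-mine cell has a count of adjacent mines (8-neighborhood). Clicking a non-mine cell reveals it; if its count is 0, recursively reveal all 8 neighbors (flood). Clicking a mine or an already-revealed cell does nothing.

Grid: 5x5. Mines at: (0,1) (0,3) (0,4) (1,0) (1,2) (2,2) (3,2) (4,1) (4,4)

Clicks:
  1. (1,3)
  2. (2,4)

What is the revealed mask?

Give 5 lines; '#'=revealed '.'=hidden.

Click 1 (1,3) count=4: revealed 1 new [(1,3)] -> total=1
Click 2 (2,4) count=0: revealed 5 new [(1,4) (2,3) (2,4) (3,3) (3,4)] -> total=6

Answer: .....
...##
...##
...##
.....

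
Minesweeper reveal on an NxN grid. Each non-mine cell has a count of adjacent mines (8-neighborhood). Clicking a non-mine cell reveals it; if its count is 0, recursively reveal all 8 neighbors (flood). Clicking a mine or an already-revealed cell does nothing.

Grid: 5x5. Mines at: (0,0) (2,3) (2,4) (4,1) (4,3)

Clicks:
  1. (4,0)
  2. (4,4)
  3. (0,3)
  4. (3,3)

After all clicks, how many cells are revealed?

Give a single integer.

Answer: 11

Derivation:
Click 1 (4,0) count=1: revealed 1 new [(4,0)] -> total=1
Click 2 (4,4) count=1: revealed 1 new [(4,4)] -> total=2
Click 3 (0,3) count=0: revealed 8 new [(0,1) (0,2) (0,3) (0,4) (1,1) (1,2) (1,3) (1,4)] -> total=10
Click 4 (3,3) count=3: revealed 1 new [(3,3)] -> total=11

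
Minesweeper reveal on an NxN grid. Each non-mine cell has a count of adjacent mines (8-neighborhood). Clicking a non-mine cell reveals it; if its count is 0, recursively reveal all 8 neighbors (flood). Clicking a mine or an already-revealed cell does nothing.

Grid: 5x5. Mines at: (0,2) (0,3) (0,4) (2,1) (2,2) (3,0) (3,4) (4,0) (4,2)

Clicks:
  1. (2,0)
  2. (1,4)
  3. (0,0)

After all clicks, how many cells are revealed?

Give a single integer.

Click 1 (2,0) count=2: revealed 1 new [(2,0)] -> total=1
Click 2 (1,4) count=2: revealed 1 new [(1,4)] -> total=2
Click 3 (0,0) count=0: revealed 4 new [(0,0) (0,1) (1,0) (1,1)] -> total=6

Answer: 6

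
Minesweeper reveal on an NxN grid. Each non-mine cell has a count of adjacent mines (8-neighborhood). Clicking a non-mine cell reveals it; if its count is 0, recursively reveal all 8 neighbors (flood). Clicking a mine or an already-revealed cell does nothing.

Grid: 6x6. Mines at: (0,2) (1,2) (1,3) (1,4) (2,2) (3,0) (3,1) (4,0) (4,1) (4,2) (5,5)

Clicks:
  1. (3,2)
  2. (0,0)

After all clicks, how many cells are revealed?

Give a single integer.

Click 1 (3,2) count=4: revealed 1 new [(3,2)] -> total=1
Click 2 (0,0) count=0: revealed 6 new [(0,0) (0,1) (1,0) (1,1) (2,0) (2,1)] -> total=7

Answer: 7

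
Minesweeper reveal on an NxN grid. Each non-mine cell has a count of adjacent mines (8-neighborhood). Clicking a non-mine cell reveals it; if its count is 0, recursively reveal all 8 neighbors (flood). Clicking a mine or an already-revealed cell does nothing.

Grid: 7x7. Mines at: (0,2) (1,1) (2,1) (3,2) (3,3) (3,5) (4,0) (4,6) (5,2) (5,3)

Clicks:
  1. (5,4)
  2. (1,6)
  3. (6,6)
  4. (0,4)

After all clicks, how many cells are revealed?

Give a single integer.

Answer: 18

Derivation:
Click 1 (5,4) count=1: revealed 1 new [(5,4)] -> total=1
Click 2 (1,6) count=0: revealed 12 new [(0,3) (0,4) (0,5) (0,6) (1,3) (1,4) (1,5) (1,6) (2,3) (2,4) (2,5) (2,6)] -> total=13
Click 3 (6,6) count=0: revealed 5 new [(5,5) (5,6) (6,4) (6,5) (6,6)] -> total=18
Click 4 (0,4) count=0: revealed 0 new [(none)] -> total=18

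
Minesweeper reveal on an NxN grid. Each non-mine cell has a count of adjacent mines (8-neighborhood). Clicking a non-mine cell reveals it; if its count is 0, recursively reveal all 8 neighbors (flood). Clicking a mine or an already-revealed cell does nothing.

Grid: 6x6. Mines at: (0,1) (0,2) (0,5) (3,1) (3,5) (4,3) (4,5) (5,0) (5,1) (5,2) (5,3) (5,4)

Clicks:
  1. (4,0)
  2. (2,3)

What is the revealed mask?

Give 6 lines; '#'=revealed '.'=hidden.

Click 1 (4,0) count=3: revealed 1 new [(4,0)] -> total=1
Click 2 (2,3) count=0: revealed 9 new [(1,2) (1,3) (1,4) (2,2) (2,3) (2,4) (3,2) (3,3) (3,4)] -> total=10

Answer: ......
..###.
..###.
..###.
#.....
......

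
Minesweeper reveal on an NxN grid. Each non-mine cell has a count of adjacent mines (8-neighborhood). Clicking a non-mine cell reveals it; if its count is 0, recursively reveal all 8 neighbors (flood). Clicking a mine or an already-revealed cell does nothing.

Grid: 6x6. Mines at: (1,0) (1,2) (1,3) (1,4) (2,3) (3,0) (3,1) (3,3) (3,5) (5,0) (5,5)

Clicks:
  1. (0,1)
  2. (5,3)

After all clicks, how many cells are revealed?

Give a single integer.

Click 1 (0,1) count=2: revealed 1 new [(0,1)] -> total=1
Click 2 (5,3) count=0: revealed 8 new [(4,1) (4,2) (4,3) (4,4) (5,1) (5,2) (5,3) (5,4)] -> total=9

Answer: 9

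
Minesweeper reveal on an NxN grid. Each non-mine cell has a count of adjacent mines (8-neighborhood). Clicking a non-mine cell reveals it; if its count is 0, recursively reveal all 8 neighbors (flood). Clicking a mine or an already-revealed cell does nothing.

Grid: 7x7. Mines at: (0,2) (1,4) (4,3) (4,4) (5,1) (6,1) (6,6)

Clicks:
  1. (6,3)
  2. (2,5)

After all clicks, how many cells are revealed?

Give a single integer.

Answer: 9

Derivation:
Click 1 (6,3) count=0: revealed 8 new [(5,2) (5,3) (5,4) (5,5) (6,2) (6,3) (6,4) (6,5)] -> total=8
Click 2 (2,5) count=1: revealed 1 new [(2,5)] -> total=9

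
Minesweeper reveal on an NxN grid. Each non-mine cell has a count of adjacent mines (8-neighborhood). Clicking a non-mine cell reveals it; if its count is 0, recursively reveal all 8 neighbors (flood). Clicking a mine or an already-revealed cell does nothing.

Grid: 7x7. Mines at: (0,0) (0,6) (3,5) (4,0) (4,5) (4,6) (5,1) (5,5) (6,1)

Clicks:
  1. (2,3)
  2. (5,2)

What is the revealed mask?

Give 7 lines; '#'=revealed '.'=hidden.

Click 1 (2,3) count=0: revealed 32 new [(0,1) (0,2) (0,3) (0,4) (0,5) (1,0) (1,1) (1,2) (1,3) (1,4) (1,5) (2,0) (2,1) (2,2) (2,3) (2,4) (2,5) (3,0) (3,1) (3,2) (3,3) (3,4) (4,1) (4,2) (4,3) (4,4) (5,2) (5,3) (5,4) (6,2) (6,3) (6,4)] -> total=32
Click 2 (5,2) count=2: revealed 0 new [(none)] -> total=32

Answer: .#####.
######.
######.
#####..
.####..
..###..
..###..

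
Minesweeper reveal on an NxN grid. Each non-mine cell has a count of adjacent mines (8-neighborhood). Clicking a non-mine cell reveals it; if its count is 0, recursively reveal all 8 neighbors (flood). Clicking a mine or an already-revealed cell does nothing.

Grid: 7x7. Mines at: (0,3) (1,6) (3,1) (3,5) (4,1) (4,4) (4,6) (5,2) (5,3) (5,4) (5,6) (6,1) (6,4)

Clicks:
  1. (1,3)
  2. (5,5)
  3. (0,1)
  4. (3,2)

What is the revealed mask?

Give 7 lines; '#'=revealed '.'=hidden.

Click 1 (1,3) count=1: revealed 1 new [(1,3)] -> total=1
Click 2 (5,5) count=5: revealed 1 new [(5,5)] -> total=2
Click 3 (0,1) count=0: revealed 9 new [(0,0) (0,1) (0,2) (1,0) (1,1) (1,2) (2,0) (2,1) (2,2)] -> total=11
Click 4 (3,2) count=2: revealed 1 new [(3,2)] -> total=12

Answer: ###....
####...
###....
..#....
.......
.....#.
.......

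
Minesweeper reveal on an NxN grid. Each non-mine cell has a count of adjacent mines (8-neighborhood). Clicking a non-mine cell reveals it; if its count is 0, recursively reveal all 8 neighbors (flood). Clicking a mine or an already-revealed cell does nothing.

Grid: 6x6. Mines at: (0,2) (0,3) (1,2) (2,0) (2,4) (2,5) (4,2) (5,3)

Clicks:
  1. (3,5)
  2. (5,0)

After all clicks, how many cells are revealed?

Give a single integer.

Answer: 7

Derivation:
Click 1 (3,5) count=2: revealed 1 new [(3,5)] -> total=1
Click 2 (5,0) count=0: revealed 6 new [(3,0) (3,1) (4,0) (4,1) (5,0) (5,1)] -> total=7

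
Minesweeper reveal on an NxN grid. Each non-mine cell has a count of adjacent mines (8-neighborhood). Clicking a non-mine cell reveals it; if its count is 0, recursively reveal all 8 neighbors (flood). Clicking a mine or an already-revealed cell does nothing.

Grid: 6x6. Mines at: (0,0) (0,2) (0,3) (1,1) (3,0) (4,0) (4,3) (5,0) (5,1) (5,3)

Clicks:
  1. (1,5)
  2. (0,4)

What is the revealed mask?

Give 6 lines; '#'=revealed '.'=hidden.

Answer: ....##
..####
..####
..####
....##
....##

Derivation:
Click 1 (1,5) count=0: revealed 18 new [(0,4) (0,5) (1,2) (1,3) (1,4) (1,5) (2,2) (2,3) (2,4) (2,5) (3,2) (3,3) (3,4) (3,5) (4,4) (4,5) (5,4) (5,5)] -> total=18
Click 2 (0,4) count=1: revealed 0 new [(none)] -> total=18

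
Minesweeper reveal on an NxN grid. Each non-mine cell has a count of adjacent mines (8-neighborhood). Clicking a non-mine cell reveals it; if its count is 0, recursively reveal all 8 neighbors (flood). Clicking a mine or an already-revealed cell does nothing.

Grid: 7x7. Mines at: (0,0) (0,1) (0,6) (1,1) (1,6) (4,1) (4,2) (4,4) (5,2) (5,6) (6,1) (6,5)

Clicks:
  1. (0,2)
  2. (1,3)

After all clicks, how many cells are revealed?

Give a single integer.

Click 1 (0,2) count=2: revealed 1 new [(0,2)] -> total=1
Click 2 (1,3) count=0: revealed 15 new [(0,3) (0,4) (0,5) (1,2) (1,3) (1,4) (1,5) (2,2) (2,3) (2,4) (2,5) (3,2) (3,3) (3,4) (3,5)] -> total=16

Answer: 16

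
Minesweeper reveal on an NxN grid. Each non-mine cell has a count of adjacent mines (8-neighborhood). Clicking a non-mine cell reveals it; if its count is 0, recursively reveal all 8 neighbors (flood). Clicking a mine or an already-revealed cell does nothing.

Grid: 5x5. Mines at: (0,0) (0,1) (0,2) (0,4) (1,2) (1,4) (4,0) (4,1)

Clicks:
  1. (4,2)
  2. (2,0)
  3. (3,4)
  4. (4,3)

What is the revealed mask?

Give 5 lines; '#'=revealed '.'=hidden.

Click 1 (4,2) count=1: revealed 1 new [(4,2)] -> total=1
Click 2 (2,0) count=0: revealed 6 new [(1,0) (1,1) (2,0) (2,1) (3,0) (3,1)] -> total=7
Click 3 (3,4) count=0: revealed 8 new [(2,2) (2,3) (2,4) (3,2) (3,3) (3,4) (4,3) (4,4)] -> total=15
Click 4 (4,3) count=0: revealed 0 new [(none)] -> total=15

Answer: .....
##...
#####
#####
..###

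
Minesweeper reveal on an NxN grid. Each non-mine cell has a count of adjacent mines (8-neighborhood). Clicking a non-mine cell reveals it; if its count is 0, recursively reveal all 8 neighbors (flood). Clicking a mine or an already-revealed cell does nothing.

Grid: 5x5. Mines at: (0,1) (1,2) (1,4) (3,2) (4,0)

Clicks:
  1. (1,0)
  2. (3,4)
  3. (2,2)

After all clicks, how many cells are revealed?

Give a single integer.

Click 1 (1,0) count=1: revealed 1 new [(1,0)] -> total=1
Click 2 (3,4) count=0: revealed 6 new [(2,3) (2,4) (3,3) (3,4) (4,3) (4,4)] -> total=7
Click 3 (2,2) count=2: revealed 1 new [(2,2)] -> total=8

Answer: 8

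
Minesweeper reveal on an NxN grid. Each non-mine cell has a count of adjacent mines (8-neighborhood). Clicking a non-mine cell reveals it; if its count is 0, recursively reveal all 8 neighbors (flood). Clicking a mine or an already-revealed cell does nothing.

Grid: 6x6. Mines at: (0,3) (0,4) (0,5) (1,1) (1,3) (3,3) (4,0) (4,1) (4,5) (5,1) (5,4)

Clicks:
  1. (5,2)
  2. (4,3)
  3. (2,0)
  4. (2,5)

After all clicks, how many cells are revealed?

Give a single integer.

Answer: 9

Derivation:
Click 1 (5,2) count=2: revealed 1 new [(5,2)] -> total=1
Click 2 (4,3) count=2: revealed 1 new [(4,3)] -> total=2
Click 3 (2,0) count=1: revealed 1 new [(2,0)] -> total=3
Click 4 (2,5) count=0: revealed 6 new [(1,4) (1,5) (2,4) (2,5) (3,4) (3,5)] -> total=9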